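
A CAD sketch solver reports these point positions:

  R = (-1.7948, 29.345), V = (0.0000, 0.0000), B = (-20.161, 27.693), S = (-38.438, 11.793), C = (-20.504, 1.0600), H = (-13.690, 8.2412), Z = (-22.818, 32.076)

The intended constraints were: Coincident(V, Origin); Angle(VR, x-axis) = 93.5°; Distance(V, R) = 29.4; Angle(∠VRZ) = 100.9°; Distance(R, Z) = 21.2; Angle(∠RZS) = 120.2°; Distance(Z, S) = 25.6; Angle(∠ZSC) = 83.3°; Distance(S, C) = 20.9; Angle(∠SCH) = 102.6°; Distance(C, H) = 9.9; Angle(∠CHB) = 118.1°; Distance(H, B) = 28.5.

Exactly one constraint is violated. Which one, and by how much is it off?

Distance(H, B) = 28.5 — off by 8.00.

V = (0.00, 0.00) ✓; VR at 93.50° ✓; |VR| = 29.40 ✓; ∠VRZ = 100.9° ✓; |RZ| = 21.20 ✓; ∠RZS = 120.2° ✓; |ZS| = 25.60 ✓; ∠ZSC = 83.30° ✓; |SC| = 20.90 ✓; ∠SCH = 102.6° ✓; |CH| = 9.900 ✓; ∠CHB = 118.1° ✓; |HB| = 20.50 ✗.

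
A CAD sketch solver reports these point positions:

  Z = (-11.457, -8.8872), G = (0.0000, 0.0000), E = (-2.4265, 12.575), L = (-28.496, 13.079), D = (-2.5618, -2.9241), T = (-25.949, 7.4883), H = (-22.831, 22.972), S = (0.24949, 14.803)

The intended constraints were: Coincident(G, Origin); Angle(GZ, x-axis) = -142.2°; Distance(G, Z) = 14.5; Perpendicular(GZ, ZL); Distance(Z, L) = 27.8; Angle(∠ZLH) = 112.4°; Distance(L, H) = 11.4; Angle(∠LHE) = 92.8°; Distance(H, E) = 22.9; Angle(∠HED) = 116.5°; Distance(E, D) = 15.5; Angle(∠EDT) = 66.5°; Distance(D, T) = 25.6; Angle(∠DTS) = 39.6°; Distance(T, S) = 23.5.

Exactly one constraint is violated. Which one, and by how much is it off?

Distance(T, S) = 23.5 — off by 3.70.

G = (0.00, 0.00) ✓; GZ at -142.2° ✓; |GZ| = 14.50 ✓; ∠(GZ, ZL) = 90.00° ✓; |ZL| = 27.80 ✓; ∠ZLH = 112.4° ✓; |LH| = 11.40 ✓; ∠LHE = 92.80° ✓; |HE| = 22.90 ✓; ∠HED = 116.5° ✓; |ED| = 15.50 ✓; ∠EDT = 66.50° ✓; |DT| = 25.60 ✓; ∠DTS = 39.60° ✓; |TS| = 27.20 ✗.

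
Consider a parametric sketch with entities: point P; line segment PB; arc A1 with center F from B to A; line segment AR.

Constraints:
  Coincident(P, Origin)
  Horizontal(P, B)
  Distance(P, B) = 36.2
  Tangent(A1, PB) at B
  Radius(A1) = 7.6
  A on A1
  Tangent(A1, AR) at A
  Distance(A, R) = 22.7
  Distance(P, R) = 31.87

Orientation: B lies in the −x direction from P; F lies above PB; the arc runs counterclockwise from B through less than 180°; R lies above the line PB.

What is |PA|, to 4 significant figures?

29.63

Checks: ∠(FB, BP) = 90.00° ✓; |FB| = 7.600 ✓; |FA| = 7.600 ✓; ∠(FA, AR) = 90.00° ✓; |AR| = 22.70 ✓; |PR| = 31.87 ✓.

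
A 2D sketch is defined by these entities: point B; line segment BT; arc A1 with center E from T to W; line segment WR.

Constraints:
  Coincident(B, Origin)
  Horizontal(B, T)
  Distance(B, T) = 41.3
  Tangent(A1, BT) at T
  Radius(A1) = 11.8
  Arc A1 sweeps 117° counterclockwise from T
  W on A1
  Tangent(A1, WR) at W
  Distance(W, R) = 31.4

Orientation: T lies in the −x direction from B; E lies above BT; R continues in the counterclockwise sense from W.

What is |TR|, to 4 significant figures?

45.29

B is at the origin; BT is horizontal with |BT| = 41.3 and T on the −x side, so T = (-41.30, 0.000). A1 meets BT tangentially, so ET is at right angles to BT, so E = T + (0, 11.8) = (-41.30, 11.80). On A1, T sits at bearing -90° from E; a 117° counterclockwise sweep puts W at bearing 27°, so W = E + 11.8·(cos 27°, sin 27°) = (-30.79, 17.16). Tangency of A1 to WR means the radius EW is perpendicular to WR, so WR runs along (−sin 27°, cos 27°); with |WR| = 31.4, R = (-45.04, 45.13). Then |TR| = |R − T| = 45.29.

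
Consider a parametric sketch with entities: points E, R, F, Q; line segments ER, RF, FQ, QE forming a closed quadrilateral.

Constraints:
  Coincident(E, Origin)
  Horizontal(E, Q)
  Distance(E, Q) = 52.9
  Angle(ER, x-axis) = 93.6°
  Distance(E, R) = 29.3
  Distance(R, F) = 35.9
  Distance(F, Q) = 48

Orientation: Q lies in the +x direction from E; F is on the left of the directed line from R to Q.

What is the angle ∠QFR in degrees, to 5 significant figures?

94.306°

Checks: |RF| = 35.90 ✓; |FQ| = 48.00 ✓.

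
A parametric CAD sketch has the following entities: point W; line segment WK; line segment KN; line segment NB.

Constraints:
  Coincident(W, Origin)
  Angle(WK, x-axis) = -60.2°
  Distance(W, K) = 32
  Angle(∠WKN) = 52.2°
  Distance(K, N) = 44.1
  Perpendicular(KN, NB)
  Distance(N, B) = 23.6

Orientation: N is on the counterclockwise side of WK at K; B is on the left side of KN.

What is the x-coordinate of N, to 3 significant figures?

32.7

W is at the origin; WK runs at -60.2° with length 32.0, so K = 32.0·(cos -60.2°, sin -60.2°) = (15.9, -27.8). ∠WKN = 52.2°, so KN runs at -60.2° + (180° − 52.2°) = 67.6° from the x-axis; with |KN| = 44.1, N = K + 44.1·(cos 67.6°, sin 67.6°) = (32.7, 13.0). So N.x = 32.7.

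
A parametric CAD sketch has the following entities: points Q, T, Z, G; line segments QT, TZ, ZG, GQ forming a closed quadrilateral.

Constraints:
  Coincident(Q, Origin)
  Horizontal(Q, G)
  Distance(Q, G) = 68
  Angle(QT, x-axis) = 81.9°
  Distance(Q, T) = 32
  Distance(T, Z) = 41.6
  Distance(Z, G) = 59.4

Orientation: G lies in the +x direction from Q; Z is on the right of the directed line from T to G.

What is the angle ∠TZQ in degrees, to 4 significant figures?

37.53°

Q is at the origin; QG is horizontal with |QG| = 68.0 and G in +x, so G = (68.0, 0). QT runs at 81.9° with |QT| = 32.0, so T = (4.509, 31.68). Z is determined by |TZ| = 41.6 and |ZG| = 59.4 together: it lies at the intersection of circle(T, 41.6) and circle(G, 59.4). With |TG| = 70.96, the foot of the radical line on TG is 22.81 from T and the perpendicular offset is √(41.6² − 22.81²) = 34.79. Taking the right-of-TG solution: Z = (9.386, -9.632).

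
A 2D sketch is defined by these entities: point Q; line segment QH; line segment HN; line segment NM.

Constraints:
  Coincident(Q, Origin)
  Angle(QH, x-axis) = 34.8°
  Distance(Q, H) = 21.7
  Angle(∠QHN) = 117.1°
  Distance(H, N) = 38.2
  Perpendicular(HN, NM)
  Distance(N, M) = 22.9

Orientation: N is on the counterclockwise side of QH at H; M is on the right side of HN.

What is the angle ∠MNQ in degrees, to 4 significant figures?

111.9°

∠QHN = 117.1°, so HN runs at 34.8° + (180° − 117.1°) = 97.70° from the x-axis; with |HN| = 38.2, N = H + 38.2·(cos 97.70°, sin 97.70°) = (12.70, 50.24). The perpendicularity gives NM at right angles to HN; with |NM| = 22.9 on the right of HN, M = N + 22.9·(0.9910, 0.1340) = (35.39, 53.31). Then cos ∠MNQ = NM·NQ / (|NM||NQ|), giving 111.9°.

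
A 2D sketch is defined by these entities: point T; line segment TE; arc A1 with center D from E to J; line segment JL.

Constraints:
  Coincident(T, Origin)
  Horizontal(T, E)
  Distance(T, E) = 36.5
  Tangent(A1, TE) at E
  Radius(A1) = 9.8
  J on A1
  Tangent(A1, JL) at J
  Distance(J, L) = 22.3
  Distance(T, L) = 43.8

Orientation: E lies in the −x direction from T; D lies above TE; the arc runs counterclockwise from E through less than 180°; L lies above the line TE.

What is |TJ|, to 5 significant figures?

28.819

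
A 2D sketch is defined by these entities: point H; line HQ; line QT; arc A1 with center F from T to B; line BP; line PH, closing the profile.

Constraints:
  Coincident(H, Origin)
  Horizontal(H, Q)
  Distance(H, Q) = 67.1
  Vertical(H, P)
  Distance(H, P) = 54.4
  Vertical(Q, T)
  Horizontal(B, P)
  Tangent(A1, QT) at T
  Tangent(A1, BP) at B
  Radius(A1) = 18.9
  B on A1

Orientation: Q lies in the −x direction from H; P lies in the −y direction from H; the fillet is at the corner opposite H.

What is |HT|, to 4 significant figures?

75.91

The virtual corner opposite H is at (-67.10, -54.40). Tangency of A1 to QT means the radius FT is perpendicular to QT and A1 meets BP tangentially, so FB is at right angles to BP, with radius 18.9, so the center F sits 18.9 in from both sides at F = (-48.20, -35.50). That places the tangent points at T = (-67.10, -35.50) on QT and B = (-48.20, -54.40) on BP. Then |HT| = |T − H| = 75.91.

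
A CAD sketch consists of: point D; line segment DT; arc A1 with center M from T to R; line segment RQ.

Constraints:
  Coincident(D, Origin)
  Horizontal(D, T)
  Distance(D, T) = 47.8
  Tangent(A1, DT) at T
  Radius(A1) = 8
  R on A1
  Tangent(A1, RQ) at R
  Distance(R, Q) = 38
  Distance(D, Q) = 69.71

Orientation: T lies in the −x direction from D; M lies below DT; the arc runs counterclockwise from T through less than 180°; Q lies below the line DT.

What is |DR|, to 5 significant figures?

56.452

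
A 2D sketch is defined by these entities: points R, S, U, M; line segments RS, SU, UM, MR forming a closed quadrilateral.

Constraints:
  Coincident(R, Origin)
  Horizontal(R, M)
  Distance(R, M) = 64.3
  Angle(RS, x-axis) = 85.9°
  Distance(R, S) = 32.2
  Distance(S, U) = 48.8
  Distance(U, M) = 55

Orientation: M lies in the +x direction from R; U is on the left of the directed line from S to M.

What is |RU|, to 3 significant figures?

70.1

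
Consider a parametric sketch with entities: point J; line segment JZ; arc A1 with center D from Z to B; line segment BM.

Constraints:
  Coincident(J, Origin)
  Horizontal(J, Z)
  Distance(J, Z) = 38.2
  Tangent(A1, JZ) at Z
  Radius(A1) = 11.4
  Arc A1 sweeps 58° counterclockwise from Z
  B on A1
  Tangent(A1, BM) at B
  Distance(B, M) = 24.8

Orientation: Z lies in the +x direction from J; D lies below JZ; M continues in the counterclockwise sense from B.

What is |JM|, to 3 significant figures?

30.6

J is at the origin; J and Z share the same y with |JZ| = 38.2 and Z on the +x side, so Z = (38.2, 0.00). A1 meets JZ tangentially, so DZ is at right angles to JZ, so D = Z + (0, -11.4) = (38.2, -11.4). On A1, Z sits at bearing 90° from D; a 58° counterclockwise sweep puts B at bearing 148°, so B = D + 11.4·(cos 148°, sin 148°) = (28.5, -5.36). Tangency of A1 to BM means the radius DB is perpendicular to BM, so BM runs along (−sin 148°, cos 148°); with |BM| = 24.8, M = (15.4, -26.4). Then |JM| = |M − J| = 30.6.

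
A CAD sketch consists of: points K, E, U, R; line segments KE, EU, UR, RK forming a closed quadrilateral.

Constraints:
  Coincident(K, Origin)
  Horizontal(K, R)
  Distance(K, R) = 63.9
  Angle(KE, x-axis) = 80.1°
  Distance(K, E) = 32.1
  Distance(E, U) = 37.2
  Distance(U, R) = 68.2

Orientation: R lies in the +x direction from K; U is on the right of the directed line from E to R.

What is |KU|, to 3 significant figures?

5.98

Checks: |EU| = 37.20 ✓; |UR| = 68.20 ✓.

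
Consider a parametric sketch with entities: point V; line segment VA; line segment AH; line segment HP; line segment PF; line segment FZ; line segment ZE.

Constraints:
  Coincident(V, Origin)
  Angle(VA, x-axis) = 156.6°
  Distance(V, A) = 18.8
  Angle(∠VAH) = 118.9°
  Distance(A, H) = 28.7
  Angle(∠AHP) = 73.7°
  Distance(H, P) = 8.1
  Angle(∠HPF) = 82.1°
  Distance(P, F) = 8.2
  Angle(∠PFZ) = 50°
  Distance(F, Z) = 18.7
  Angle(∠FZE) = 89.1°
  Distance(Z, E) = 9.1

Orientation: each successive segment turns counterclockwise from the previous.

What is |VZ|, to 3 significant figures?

49.2

V is at the origin; VA runs at 156.6° with length 18.8, so A = (-17.3, 7.47). ∠VAH = 118.9° gives AH at -142° from the x-axis; with |AH| = 28.7, H = (-40.0, -10.1). ∠AHP = 73.7° gives HP at -36.0° from the x-axis; with |HP| = 8.1, P = (-33.4, -14.8). ∠HPF = 82.1° gives PF at 61.9° from the x-axis; with |PF| = 8.2, F = (-29.5, -7.61). ∠PFZ = 50.0° gives FZ at -168° from the x-axis; with |FZ| = 18.7, Z = (-47.8, -11.5). Then |VZ| = |Z − V| = 49.2.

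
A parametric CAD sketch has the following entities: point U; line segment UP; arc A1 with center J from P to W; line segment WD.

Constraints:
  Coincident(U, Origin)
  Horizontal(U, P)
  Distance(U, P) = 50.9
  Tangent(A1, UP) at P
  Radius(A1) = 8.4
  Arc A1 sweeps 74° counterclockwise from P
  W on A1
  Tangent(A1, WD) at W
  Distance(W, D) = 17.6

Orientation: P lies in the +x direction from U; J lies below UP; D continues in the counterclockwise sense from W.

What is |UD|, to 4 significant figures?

44.40

On A1, P sits at bearing 90° from J; a 74° counterclockwise sweep puts W at bearing 164°, so W = J + 8.4·(cos 164°, sin 164°) = (42.83, -6.085). Since A1 is tangent to WD there, JW ⟂ WD, so WD runs along (−sin 164°, cos 164°); with |WD| = 17.6, D = (37.97, -23.00). Then |UD| = |D − U| = 44.40.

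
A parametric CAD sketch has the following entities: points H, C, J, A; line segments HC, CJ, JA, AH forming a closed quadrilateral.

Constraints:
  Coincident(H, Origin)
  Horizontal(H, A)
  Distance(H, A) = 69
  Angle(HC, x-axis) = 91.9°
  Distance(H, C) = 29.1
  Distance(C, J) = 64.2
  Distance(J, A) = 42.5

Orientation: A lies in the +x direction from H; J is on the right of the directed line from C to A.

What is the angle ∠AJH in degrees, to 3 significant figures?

109°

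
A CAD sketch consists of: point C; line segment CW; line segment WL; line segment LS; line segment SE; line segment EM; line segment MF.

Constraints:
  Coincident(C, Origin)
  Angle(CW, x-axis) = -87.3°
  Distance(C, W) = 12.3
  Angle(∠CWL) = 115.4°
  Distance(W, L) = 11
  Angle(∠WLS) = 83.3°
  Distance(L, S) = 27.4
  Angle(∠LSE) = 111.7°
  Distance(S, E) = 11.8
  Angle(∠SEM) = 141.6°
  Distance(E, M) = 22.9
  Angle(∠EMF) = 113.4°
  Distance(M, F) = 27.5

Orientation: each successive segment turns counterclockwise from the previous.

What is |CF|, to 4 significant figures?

26.04

∠SEM = 141.6° gives EM at -179.3° from the x-axis; with |EM| = 22.9, M = (-13.95, 16.74). ∠EMF = 113.4° gives MF at -112.7° from the x-axis; with |MF| = 27.5, F = (-24.57, -8.626). Then |CF| = |F − C| = 26.04.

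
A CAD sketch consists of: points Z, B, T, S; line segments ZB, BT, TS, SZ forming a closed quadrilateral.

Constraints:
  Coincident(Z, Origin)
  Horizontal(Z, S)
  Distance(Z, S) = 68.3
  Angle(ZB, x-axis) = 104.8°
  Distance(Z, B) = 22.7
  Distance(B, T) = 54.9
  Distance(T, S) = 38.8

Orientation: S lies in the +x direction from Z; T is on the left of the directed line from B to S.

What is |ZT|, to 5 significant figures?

58.249

Z is at the origin; Z and S share the same y with |ZS| = 68.3 and S in +x, so S = (68.3, 0). ZB runs at 104.8° with |ZB| = 22.7, so B = (-5.7986, 21.947). T is determined by |BT| = 54.9 and |TS| = 38.8 together: it lies at the intersection of circle(B, 54.9) and circle(S, 38.8). With |BS| = 77.280, the foot of the radical line on BS is 48.401 from B and the perpendicular offset is √(54.9² − 48.401²) = 25.911. Taking the left-of-BS solution: T = (47.968, 33.046).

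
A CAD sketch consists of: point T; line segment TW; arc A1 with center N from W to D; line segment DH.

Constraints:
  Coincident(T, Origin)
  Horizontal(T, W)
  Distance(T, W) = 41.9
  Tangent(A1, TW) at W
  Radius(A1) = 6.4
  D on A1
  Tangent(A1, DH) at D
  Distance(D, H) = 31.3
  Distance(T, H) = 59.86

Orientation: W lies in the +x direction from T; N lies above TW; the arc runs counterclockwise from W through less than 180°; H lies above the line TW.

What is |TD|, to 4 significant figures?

48.77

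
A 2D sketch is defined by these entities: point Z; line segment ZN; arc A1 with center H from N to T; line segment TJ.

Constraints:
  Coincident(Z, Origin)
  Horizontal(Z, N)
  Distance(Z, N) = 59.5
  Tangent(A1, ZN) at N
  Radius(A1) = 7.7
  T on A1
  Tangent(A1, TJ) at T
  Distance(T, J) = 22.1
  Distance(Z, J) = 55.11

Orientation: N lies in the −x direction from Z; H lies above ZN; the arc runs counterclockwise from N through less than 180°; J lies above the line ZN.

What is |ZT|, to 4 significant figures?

52.32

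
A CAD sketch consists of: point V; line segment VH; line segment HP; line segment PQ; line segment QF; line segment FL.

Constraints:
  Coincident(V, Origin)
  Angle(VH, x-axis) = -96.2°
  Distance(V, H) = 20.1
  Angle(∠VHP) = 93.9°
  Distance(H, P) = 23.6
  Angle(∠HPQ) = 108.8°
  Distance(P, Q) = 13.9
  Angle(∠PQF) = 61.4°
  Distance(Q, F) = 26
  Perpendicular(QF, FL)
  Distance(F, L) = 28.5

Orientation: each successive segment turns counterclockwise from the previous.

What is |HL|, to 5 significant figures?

20.686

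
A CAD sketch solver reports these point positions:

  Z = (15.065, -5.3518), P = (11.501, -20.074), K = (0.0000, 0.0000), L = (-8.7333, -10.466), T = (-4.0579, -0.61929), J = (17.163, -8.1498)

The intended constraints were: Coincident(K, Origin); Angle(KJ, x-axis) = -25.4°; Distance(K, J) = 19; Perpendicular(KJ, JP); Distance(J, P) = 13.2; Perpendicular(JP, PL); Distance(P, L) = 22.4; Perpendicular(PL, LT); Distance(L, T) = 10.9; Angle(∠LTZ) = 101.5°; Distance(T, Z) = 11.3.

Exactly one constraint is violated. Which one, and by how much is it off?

Distance(T, Z) = 11.3 — off by 8.40.

K = (0.00, 0.00) ✓; KJ at -25.40° ✓; |KJ| = 19.00 ✓; ∠(KJ, JP) = 90.00° ✓; |JP| = 13.20 ✓; ∠(JP, PL) = 90.00° ✓; |PL| = 22.40 ✓; ∠(PL, LT) = 90.00° ✓; |LT| = 10.90 ✓; ∠LTZ = 101.5° ✓; |TZ| = 19.70 ✗.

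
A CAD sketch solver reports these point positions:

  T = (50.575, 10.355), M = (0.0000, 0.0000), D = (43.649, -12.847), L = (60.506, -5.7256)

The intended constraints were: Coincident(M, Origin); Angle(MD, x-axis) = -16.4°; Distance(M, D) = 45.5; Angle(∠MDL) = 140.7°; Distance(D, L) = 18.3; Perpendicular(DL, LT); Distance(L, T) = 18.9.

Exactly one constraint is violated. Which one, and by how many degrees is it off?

Perpendicular(DL, LT) — off by 8.80°.

M = (0.00, 0.00) ✓; MD at -16.40° ✓; |MD| = 45.50 ✓; ∠MDL = 140.7° ✓; |DL| = 18.30 ✓; ∠(DL, LT) = 98.80° ✗; |LT| = 18.90 ✓.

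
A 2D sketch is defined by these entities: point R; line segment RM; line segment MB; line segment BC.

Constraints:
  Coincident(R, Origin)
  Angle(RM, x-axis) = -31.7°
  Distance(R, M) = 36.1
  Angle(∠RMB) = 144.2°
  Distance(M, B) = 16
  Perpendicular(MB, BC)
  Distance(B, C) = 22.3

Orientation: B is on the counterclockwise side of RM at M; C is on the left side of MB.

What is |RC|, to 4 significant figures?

45.29

R is at the origin; RM runs at -31.7° with length 36.1, so M = 36.1·(cos -31.7°, sin -31.7°) = (30.71, -18.97). ∠RMB = 144.2°, so MB runs at -31.7° + (180° − 144.2°) = 4.100° from the x-axis; with |MB| = 16.0, B = M + 16.0·(cos 4.100°, sin 4.100°) = (46.67, -17.83). The perpendicularity gives BC at right angles to MB; with |BC| = 22.3 on the left of MB, C = B + 22.3·(-0.07150, 0.9974) = (45.08, 4.417). Then |RC| = |C − R| = 45.29.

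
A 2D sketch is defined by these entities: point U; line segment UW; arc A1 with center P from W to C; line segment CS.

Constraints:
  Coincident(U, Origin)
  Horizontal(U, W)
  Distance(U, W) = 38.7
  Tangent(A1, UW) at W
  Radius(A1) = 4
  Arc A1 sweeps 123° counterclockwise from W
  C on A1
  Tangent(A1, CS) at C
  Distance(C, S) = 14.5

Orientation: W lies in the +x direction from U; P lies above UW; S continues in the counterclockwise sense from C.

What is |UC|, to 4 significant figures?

42.51

The tangent condition forces PW to be normal to UW, so P = W + (0, 4) = (38.70, 4.000). On A1, W sits at bearing -90° from P; a 123° counterclockwise sweep puts C at bearing 33°, so C = P + 4.0·(cos 33°, sin 33°) = (42.05, 6.179). Then |UC| = |C − U| = 42.51.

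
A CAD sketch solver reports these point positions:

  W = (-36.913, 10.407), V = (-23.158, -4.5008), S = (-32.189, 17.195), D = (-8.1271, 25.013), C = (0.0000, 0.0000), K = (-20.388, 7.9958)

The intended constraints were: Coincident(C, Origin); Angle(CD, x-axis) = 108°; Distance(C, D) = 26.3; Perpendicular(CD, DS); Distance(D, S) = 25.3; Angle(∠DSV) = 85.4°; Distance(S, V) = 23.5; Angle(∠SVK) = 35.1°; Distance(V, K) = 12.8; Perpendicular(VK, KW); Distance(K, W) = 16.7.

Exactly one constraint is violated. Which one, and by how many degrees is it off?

Perpendicular(VK, KW) — off by 4.20°.

C = (0.00, 0.00) ✓; CD at 108.0° ✓; |CD| = 26.30 ✓; ∠(CD, DS) = 90.00° ✓; |DS| = 25.30 ✓; ∠DSV = 85.40° ✓; |SV| = 23.50 ✓; ∠SVK = 35.10° ✓; |VK| = 12.80 ✓; ∠(VK, KW) = 94.20° ✗; |KW| = 16.70 ✓.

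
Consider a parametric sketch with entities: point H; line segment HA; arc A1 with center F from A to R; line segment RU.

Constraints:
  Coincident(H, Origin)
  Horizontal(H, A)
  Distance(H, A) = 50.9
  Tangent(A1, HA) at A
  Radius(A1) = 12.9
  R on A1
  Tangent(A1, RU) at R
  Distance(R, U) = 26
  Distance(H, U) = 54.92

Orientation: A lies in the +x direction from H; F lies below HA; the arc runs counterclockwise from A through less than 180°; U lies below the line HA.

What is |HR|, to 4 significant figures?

40.21

Checks: |FA| = 12.90 ✓; |FR| = 12.90 ✓; ∠(FR, RU) = 90.00° ✓; |RU| = 26.00 ✓; |HU| = 54.92 ✓.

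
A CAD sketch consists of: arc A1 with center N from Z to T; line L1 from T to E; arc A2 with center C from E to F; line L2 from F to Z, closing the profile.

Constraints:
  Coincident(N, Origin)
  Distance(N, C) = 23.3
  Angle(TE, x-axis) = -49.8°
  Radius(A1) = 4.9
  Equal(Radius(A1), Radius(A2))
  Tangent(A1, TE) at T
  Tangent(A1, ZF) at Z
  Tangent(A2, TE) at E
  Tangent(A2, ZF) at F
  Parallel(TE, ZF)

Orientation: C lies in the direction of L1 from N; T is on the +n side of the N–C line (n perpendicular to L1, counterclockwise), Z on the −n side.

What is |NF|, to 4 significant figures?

23.81

The slot axis is L1's direction at -49.8°, so u = (cos -49.8°, sin -49.8°) = (0.6455, -0.7638) and n = (−sin -49.8°, cos -49.8°) = (0.7638, 0.6455). N is at the origin and C lies 23.3 along u from N, so C = 23.3·u = (15.04, -17.80). Tangency of A1 to both parallel lines with radius 4.9 puts T and Z at N ± 4.9·n: T = (3.743, 3.163), Z = (-3.743, -3.163). Equal radii place E and F the same way about C: E = C + 4.9·n = (18.78, -14.63), F = C − 4.9·n = (11.30, -20.96). Then |NF| = |F − N| = 23.81.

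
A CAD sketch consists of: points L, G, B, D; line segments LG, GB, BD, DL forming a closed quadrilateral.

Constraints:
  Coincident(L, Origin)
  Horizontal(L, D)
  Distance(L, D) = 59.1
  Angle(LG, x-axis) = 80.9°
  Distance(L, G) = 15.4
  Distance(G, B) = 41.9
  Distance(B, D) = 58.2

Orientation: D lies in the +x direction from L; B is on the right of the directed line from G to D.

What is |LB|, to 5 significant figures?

27.392

L is at the origin; LD is horizontal with |LD| = 59.1 and D in +x, so D = (59.1, 0). LG runs at 80.9° with |LG| = 15.4, so G = (2.4356, 15.206). B is determined by |GB| = 41.9 and |BD| = 58.2 together: it lies at the intersection of circle(G, 41.9) and circle(D, 58.2). With |GD| = 58.669, the foot of the radical line on GD is 15.429 from G and the perpendicular offset is √(41.9² − 15.429²) = 38.956. Taking the right-of-GD solution: B = (7.2409, -26.417).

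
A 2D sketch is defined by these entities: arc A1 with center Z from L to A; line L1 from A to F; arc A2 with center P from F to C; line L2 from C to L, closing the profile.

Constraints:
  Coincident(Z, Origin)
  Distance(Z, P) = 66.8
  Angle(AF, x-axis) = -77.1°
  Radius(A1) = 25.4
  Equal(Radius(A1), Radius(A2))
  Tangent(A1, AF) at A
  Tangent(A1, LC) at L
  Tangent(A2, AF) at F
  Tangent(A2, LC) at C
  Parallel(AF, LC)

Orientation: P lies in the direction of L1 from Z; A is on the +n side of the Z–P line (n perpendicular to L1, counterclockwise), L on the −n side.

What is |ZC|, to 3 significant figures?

71.5

The slot axis is L1's direction at -77.1°, so u = (cos -77.1°, sin -77.1°) = (0.223, -0.975) and n = (−sin -77.1°, cos -77.1°) = (0.975, 0.223). Z is at the origin and P lies 66.8 along u from Z, so P = 66.8·u = (14.9, -65.1). Tangency of A1 to both parallel lines with radius 25.4 puts A and L at Z ± 25.4·n: A = (24.8, 5.67), L = (-24.8, -5.67). Equal radii place F and C the same way about P: F = P + 25.4·n = (39.7, -59.4), C = P − 25.4·n = (-9.85, -70.8). Then |ZC| = |C − Z| = 71.5.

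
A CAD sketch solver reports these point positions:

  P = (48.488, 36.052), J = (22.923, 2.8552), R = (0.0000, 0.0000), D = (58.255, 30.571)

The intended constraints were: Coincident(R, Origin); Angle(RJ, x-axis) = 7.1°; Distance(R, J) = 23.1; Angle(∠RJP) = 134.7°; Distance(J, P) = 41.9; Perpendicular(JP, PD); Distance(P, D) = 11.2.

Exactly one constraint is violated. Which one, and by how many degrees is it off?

Perpendicular(JP, PD) — off by 8.30°.

R = (0.00, 0.00) ✓; RJ at 7.100° ✓; |RJ| = 23.10 ✓; ∠RJP = 134.7° ✓; |JP| = 41.90 ✓; ∠(JP, PD) = 81.70° ✗; |PD| = 11.20 ✓.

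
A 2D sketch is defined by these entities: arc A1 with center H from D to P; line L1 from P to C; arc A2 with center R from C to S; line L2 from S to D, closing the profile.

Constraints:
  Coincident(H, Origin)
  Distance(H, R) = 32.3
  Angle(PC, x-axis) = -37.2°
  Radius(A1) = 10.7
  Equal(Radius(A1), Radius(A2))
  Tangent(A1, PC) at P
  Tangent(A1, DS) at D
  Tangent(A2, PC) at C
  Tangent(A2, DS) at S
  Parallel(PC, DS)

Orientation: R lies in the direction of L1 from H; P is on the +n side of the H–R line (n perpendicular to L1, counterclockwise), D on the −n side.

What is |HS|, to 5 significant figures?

34.026

The slot axis is L1's direction at -37.2°, so u = (cos -37.2°, sin -37.2°) = (0.79653, -0.60460) and n = (−sin -37.2°, cos -37.2°) = (0.60460, 0.79653). H is at the origin and R lies 32.3 along u from H, so R = 32.3·u = (25.728, -19.529). Tangency of A1 to both parallel lines with radius 10.7 puts P and D at H ± 10.7·n: P = (6.4692, 8.5229), D = (-6.4692, -8.5229). Equal radii place C and S the same way about R: C = R + 10.7·n = (32.197, -11.006), S = R − 10.7·n = (19.259, -28.051). Then |HS| = |S − H| = 34.026.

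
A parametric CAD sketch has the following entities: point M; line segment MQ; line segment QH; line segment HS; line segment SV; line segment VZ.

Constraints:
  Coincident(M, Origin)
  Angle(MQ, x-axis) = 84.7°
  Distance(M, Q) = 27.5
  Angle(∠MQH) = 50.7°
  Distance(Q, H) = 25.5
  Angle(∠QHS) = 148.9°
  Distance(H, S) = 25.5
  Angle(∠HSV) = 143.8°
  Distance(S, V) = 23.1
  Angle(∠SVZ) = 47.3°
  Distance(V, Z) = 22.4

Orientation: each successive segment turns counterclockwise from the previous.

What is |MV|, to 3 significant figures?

41.0

M is at the origin; MQ runs at 84.7° with length 27.5, so Q = (2.54, 27.4). ∠MQH = 50.7° gives QH at -146° from the x-axis; with |QH| = 25.5, H = (-18.6, 13.1). ∠QHS = 148.9° gives HS at -115° from the x-axis; with |HS| = 25.5, S = (-29.3, -10.0). ∠HSV = 143.8° gives SV at -78.7° from the x-axis; with |SV| = 23.1, V = (-24.8, -32.7). Then |MV| = |V − M| = 41.0.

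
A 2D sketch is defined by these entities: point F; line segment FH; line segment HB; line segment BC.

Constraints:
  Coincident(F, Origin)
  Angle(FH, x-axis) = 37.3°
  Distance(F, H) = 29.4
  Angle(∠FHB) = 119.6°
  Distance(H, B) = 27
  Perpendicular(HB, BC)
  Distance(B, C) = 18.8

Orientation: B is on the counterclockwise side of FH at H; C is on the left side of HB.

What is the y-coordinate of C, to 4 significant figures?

42.05

F is at the origin; FH runs at 37.3° with length 29.4, so H = 29.4·(cos 37.3°, sin 37.3°) = (23.39, 17.82). ∠FHB = 119.6°, so HB runs at 37.3° + (180° − 119.6°) = 97.70° from the x-axis; with |HB| = 27.0, B = H + 27.0·(cos 97.70°, sin 97.70°) = (19.77, 44.57). HB is perpendicular to BC; with |BC| = 18.8 on the left of HB, C = B + 18.8·(-0.9910, -0.1340) = (1.139, 42.05). So C.y = 42.05.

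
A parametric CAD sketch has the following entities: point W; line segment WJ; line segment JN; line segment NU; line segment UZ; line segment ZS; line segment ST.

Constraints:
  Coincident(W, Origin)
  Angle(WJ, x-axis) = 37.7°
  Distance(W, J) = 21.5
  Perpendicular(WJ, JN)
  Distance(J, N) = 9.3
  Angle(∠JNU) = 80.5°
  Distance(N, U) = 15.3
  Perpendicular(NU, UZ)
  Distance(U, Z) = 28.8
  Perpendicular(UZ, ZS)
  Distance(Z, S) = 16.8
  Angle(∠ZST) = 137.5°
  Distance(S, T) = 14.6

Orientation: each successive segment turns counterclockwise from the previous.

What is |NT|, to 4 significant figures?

22.56

W is at the origin; WJ runs at 37.7° with length 21.5, so J = (17.01, 13.15). WJ ⟂ JN, so JN runs at 127.7°; with |JN| = 9.3, N = (11.32, 20.51). ∠JNU = 80.5° gives NU at -132.8° from the x-axis; with |NU| = 15.3, U = (0.9287, 9.280). NU ⟂ UZ, so UZ runs at -42.80°; with |UZ| = 28.8, Z = (22.06, -10.29). The perpendicularity gives ZS at right angles to UZ, so ZS runs at 47.20°; with |ZS| = 16.8, S = (33.47, 2.039). ∠ZST = 137.5° gives ST at 89.70° from the x-axis; with |ST| = 14.6, T = (33.55, 16.64). Then |NT| = |T − N| = 22.56.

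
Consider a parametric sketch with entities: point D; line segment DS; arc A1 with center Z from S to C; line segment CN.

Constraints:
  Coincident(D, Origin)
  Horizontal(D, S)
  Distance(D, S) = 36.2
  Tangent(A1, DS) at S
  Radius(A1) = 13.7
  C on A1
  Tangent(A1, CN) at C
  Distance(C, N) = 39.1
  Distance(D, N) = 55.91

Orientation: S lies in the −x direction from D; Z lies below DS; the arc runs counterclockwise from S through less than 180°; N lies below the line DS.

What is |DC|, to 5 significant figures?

51.736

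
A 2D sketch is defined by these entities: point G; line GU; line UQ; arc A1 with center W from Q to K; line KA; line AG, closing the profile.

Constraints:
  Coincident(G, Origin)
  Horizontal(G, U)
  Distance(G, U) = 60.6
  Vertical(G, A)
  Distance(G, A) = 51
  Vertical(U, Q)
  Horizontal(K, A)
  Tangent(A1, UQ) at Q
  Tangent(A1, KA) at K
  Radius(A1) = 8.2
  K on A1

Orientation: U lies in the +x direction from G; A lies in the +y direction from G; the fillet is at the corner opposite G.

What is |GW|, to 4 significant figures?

67.66

G is at the origin; G and U share the same y with |GU| = 60.6 and U on the +x side, so U = (60.60, 0.000). GA is vertical with |GA| = 51.0 and A on the +y side, so A = (0.000, 51.00). The virtual corner opposite G is at (60.60, 51.00). The tangent condition forces WQ to be normal to UQ and since A1 is tangent to KA there, WK ⟂ KA, with radius 8.2, so the center W sits 8.2 in from both sides at W = (52.40, 42.80). Then |GW| = |W − G| = 67.66.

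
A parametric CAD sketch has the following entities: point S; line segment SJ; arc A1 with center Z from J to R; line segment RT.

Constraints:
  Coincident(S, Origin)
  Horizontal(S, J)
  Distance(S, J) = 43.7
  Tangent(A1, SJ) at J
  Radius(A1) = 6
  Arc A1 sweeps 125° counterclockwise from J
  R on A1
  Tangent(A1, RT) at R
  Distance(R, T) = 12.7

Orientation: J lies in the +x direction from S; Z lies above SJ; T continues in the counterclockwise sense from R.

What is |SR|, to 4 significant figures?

49.52

S is at the origin; S and J share the same y with |SJ| = 43.7 and J on the +x side, so J = (43.70, 0.000). Since A1 is tangent to SJ there, ZJ ⟂ SJ, so Z = J + (0, 6) = (43.70, 6.000). On A1, J sits at bearing -90° from Z; a 125° counterclockwise sweep puts R at bearing 35°, so R = Z + 6.0·(cos 35°, sin 35°) = (48.61, 9.441). Then |SR| = |R − S| = 49.52.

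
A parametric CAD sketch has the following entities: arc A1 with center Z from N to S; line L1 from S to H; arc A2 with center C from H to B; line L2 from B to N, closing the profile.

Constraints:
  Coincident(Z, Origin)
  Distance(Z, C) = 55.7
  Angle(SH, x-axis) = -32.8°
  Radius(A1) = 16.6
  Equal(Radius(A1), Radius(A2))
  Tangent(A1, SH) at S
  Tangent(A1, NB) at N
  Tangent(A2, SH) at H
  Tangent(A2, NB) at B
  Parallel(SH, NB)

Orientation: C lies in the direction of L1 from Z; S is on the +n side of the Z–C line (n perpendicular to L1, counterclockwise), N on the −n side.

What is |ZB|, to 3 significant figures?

58.1

Tangency of A1 to both parallel lines with radius 16.6 puts S and N at Z ± 16.6·n: S = (8.99, 14.0), N = (-8.99, -14.0). Equal radii place H and B the same way about C: H = C + 16.6·n = (55.8, -16.2), B = C − 16.6·n = (37.8, -44.1). Then |ZB| = |B − Z| = 58.1.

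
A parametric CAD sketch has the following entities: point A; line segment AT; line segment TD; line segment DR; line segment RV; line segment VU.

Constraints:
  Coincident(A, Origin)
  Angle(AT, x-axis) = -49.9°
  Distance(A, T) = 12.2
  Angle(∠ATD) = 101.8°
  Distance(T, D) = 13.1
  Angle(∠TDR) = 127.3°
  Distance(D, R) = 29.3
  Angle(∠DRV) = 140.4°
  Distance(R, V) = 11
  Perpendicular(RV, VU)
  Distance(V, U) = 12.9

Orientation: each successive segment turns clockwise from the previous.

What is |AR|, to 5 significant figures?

35.234

A is at the origin; AT runs at -49.9° with length 12.2, so T = (7.8583, -9.3320). ∠ATD = 101.8° gives TD at -128.10° from the x-axis; with |TD| = 13.1, D = (-0.22486, -19.641). ∠TDR = 127.3° gives DR at 179.20° from the x-axis; with |DR| = 29.3, R = (-29.522, -19.232). Then |AR| = |R − A| = 35.234.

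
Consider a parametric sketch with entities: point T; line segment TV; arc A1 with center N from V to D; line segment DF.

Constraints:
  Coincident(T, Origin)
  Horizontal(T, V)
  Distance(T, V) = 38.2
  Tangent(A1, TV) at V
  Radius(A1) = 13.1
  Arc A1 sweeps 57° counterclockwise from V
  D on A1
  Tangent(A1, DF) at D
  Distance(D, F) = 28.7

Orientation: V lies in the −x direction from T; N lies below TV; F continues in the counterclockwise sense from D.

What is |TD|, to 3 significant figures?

49.5

T is at the origin; TV is horizontal with |TV| = 38.2 and V on the −x side, so V = (-38.2, 0.00). Since A1 is tangent to TV there, NV ⟂ TV, so N = V + (0, -13.1) = (-38.2, -13.1). On A1, V sits at bearing 90° from N; a 57° counterclockwise sweep puts D at bearing 147°, so D = N + 13.1·(cos 147°, sin 147°) = (-49.2, -5.97). Then |TD| = |D − T| = 49.5.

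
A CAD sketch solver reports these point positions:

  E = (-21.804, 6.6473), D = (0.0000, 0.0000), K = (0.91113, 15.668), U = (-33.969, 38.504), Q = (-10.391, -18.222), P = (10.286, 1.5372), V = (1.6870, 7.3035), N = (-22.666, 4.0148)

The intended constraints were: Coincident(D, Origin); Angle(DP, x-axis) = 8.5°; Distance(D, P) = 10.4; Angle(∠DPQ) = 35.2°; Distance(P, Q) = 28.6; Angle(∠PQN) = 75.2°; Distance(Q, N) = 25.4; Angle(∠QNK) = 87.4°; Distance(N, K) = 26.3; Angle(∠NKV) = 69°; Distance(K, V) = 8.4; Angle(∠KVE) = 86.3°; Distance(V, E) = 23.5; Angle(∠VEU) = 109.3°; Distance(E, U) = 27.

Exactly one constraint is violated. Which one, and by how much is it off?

Distance(E, U) = 27 — off by 7.10.

D = (0.00, 0.00) ✓; DP at 8.500° ✓; |DP| = 10.40 ✓; ∠DPQ = 35.20° ✓; |PQ| = 28.60 ✓; ∠PQN = 75.20° ✓; |QN| = 25.40 ✓; ∠QNK = 87.40° ✓; |NK| = 26.30 ✓; ∠NKV = 69.00° ✓; |KV| = 8.400 ✓; ∠KVE = 86.30° ✓; |VE| = 23.50 ✓; ∠VEU = 109.3° ✓; |EU| = 34.10 ✗.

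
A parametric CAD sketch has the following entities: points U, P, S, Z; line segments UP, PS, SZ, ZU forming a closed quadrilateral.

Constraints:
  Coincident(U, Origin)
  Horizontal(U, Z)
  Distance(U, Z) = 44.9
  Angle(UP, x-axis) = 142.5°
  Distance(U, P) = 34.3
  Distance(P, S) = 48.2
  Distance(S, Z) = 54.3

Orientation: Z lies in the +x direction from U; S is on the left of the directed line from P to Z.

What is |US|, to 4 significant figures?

47.29

Checks: |PS| = 48.20 ✓; |SZ| = 54.30 ✓.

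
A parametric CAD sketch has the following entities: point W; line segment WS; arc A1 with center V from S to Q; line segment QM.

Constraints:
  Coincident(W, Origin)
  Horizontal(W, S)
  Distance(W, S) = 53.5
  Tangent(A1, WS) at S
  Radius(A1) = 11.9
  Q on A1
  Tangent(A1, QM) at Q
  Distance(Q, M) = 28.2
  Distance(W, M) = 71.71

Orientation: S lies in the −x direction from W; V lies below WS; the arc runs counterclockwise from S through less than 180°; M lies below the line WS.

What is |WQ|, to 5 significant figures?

66.702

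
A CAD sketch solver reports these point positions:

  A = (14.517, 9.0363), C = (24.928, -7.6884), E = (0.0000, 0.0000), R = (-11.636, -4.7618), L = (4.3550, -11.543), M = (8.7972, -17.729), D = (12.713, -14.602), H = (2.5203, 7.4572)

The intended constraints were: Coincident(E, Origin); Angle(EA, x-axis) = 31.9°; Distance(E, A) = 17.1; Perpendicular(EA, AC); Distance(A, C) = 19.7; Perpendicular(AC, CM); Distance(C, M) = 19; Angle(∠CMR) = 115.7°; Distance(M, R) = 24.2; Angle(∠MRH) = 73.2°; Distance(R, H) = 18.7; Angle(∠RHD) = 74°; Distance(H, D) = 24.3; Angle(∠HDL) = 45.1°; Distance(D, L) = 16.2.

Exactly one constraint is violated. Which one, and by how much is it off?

Distance(D, L) = 16.2 — off by 7.30.

E = (0.00, 0.00) ✓; EA at 31.90° ✓; |EA| = 17.10 ✓; ∠(EA, AC) = 90.00° ✓; |AC| = 19.70 ✓; ∠(AC, CM) = 90.00° ✓; |CM| = 19.00 ✓; ∠CMR = 115.7° ✓; |MR| = 24.20 ✓; ∠MRH = 73.20° ✓; |RH| = 18.70 ✓; ∠RHD = 74.00° ✓; |HD| = 24.30 ✓; ∠HDL = 45.10° ✓; |DL| = 8.900 ✗.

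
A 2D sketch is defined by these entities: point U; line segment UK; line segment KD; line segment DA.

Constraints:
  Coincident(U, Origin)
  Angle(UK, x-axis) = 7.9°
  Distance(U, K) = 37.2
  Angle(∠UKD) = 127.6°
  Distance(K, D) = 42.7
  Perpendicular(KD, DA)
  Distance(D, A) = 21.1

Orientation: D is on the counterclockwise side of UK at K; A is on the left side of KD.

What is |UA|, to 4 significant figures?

65.93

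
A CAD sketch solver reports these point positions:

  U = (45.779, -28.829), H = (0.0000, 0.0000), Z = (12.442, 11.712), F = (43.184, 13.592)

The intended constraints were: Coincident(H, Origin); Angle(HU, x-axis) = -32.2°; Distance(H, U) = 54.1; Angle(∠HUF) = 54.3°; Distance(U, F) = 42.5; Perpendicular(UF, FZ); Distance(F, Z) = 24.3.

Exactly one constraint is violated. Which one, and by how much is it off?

Distance(F, Z) = 24.3 — off by 6.50.

H = (0.00, 0.00) ✓; HU at -32.20° ✓; |HU| = 54.10 ✓; ∠HUF = 54.30° ✓; |UF| = 42.50 ✓; ∠(UF, FZ) = 90.00° ✓; |FZ| = 30.80 ✗.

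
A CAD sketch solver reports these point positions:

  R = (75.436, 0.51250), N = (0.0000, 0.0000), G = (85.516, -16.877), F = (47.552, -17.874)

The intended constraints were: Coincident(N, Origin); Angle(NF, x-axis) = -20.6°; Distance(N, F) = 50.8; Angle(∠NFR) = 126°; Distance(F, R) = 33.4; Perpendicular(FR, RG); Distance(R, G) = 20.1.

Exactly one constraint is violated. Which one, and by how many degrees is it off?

Perpendicular(FR, RG) — off by 3.30°.

N = (0.00, 0.00) ✓; NF at -20.60° ✓; |NF| = 50.80 ✓; ∠NFR = 126.0° ✓; |FR| = 33.40 ✓; ∠(FR, RG) = 93.30° ✗; |RG| = 20.10 ✓.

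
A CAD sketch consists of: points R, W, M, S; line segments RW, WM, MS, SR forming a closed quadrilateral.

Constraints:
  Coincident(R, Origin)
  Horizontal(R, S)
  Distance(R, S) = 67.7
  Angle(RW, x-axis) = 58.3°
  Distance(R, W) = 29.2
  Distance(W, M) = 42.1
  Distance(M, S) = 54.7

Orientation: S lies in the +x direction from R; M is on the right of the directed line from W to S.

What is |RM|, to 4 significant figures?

23.39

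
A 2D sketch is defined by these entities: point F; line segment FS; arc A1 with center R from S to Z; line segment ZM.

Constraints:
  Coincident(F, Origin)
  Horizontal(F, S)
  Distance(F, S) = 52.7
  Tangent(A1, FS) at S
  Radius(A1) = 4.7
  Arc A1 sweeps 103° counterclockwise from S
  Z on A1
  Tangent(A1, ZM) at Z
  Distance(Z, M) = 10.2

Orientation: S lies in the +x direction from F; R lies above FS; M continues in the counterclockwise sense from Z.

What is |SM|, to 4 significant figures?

15.86

On A1, S sits at bearing -90° from R; a 103° counterclockwise sweep puts Z at bearing 13°, so Z = R + 4.7·(cos 13°, sin 13°) = (57.28, 5.757). A1 meets ZM tangentially, so RZ is at right angles to ZM, so ZM runs along (−sin 13°, cos 13°); with |ZM| = 10.2, M = (54.99, 15.70). Then |SM| = |M − S| = 15.86.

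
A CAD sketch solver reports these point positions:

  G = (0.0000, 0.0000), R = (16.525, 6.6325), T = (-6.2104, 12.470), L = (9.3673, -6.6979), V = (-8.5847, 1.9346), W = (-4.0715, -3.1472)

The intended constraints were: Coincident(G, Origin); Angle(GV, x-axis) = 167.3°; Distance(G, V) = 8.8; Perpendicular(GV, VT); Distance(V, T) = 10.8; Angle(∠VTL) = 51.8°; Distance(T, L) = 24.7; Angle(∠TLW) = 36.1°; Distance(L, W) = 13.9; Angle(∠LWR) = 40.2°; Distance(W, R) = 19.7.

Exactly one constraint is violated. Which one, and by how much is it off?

Distance(W, R) = 19.7 — off by 3.10.

G = (0.00, 0.00) ✓; GV at 167.3° ✓; |GV| = 8.800 ✓; ∠(GV, VT) = 90.00° ✓; |VT| = 10.80 ✓; ∠VTL = 51.80° ✓; |TL| = 24.70 ✓; ∠TLW = 36.10° ✓; |LW| = 13.90 ✓; ∠LWR = 40.20° ✓; |WR| = 22.80 ✗.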